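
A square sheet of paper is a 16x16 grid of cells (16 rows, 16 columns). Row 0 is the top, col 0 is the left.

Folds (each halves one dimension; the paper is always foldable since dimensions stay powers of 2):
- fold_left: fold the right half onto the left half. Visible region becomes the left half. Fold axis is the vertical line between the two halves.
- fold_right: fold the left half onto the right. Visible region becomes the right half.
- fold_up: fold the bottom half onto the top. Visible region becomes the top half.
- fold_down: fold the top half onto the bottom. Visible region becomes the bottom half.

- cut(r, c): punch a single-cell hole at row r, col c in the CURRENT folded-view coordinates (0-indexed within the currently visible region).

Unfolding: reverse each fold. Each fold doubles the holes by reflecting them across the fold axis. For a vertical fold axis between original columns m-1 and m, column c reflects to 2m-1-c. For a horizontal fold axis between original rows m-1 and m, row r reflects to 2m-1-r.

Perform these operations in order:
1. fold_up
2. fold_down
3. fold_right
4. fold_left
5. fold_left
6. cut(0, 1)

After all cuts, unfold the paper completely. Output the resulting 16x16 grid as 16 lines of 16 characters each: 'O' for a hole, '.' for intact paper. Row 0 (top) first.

Answer: ................
................
................
.OO..OO..OO..OO.
.OO..OO..OO..OO.
................
................
................
................
................
................
.OO..OO..OO..OO.
.OO..OO..OO..OO.
................
................
................

Derivation:
Op 1 fold_up: fold axis h@8; visible region now rows[0,8) x cols[0,16) = 8x16
Op 2 fold_down: fold axis h@4; visible region now rows[4,8) x cols[0,16) = 4x16
Op 3 fold_right: fold axis v@8; visible region now rows[4,8) x cols[8,16) = 4x8
Op 4 fold_left: fold axis v@12; visible region now rows[4,8) x cols[8,12) = 4x4
Op 5 fold_left: fold axis v@10; visible region now rows[4,8) x cols[8,10) = 4x2
Op 6 cut(0, 1): punch at orig (4,9); cuts so far [(4, 9)]; region rows[4,8) x cols[8,10) = 4x2
Unfold 1 (reflect across v@10): 2 holes -> [(4, 9), (4, 10)]
Unfold 2 (reflect across v@12): 4 holes -> [(4, 9), (4, 10), (4, 13), (4, 14)]
Unfold 3 (reflect across v@8): 8 holes -> [(4, 1), (4, 2), (4, 5), (4, 6), (4, 9), (4, 10), (4, 13), (4, 14)]
Unfold 4 (reflect across h@4): 16 holes -> [(3, 1), (3, 2), (3, 5), (3, 6), (3, 9), (3, 10), (3, 13), (3, 14), (4, 1), (4, 2), (4, 5), (4, 6), (4, 9), (4, 10), (4, 13), (4, 14)]
Unfold 5 (reflect across h@8): 32 holes -> [(3, 1), (3, 2), (3, 5), (3, 6), (3, 9), (3, 10), (3, 13), (3, 14), (4, 1), (4, 2), (4, 5), (4, 6), (4, 9), (4, 10), (4, 13), (4, 14), (11, 1), (11, 2), (11, 5), (11, 6), (11, 9), (11, 10), (11, 13), (11, 14), (12, 1), (12, 2), (12, 5), (12, 6), (12, 9), (12, 10), (12, 13), (12, 14)]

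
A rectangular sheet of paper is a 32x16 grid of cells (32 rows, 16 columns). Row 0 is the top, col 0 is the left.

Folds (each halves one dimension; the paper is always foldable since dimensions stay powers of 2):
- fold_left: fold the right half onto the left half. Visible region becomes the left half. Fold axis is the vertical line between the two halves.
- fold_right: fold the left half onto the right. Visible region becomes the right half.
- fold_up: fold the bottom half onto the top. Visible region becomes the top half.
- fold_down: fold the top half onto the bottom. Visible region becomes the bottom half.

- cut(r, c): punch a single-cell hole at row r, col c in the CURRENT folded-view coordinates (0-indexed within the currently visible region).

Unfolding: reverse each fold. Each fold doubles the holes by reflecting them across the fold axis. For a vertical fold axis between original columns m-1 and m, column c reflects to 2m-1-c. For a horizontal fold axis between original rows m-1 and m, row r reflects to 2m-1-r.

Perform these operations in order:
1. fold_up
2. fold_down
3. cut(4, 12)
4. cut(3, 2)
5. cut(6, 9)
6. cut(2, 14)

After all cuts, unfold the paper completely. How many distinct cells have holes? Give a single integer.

Answer: 16

Derivation:
Op 1 fold_up: fold axis h@16; visible region now rows[0,16) x cols[0,16) = 16x16
Op 2 fold_down: fold axis h@8; visible region now rows[8,16) x cols[0,16) = 8x16
Op 3 cut(4, 12): punch at orig (12,12); cuts so far [(12, 12)]; region rows[8,16) x cols[0,16) = 8x16
Op 4 cut(3, 2): punch at orig (11,2); cuts so far [(11, 2), (12, 12)]; region rows[8,16) x cols[0,16) = 8x16
Op 5 cut(6, 9): punch at orig (14,9); cuts so far [(11, 2), (12, 12), (14, 9)]; region rows[8,16) x cols[0,16) = 8x16
Op 6 cut(2, 14): punch at orig (10,14); cuts so far [(10, 14), (11, 2), (12, 12), (14, 9)]; region rows[8,16) x cols[0,16) = 8x16
Unfold 1 (reflect across h@8): 8 holes -> [(1, 9), (3, 12), (4, 2), (5, 14), (10, 14), (11, 2), (12, 12), (14, 9)]
Unfold 2 (reflect across h@16): 16 holes -> [(1, 9), (3, 12), (4, 2), (5, 14), (10, 14), (11, 2), (12, 12), (14, 9), (17, 9), (19, 12), (20, 2), (21, 14), (26, 14), (27, 2), (28, 12), (30, 9)]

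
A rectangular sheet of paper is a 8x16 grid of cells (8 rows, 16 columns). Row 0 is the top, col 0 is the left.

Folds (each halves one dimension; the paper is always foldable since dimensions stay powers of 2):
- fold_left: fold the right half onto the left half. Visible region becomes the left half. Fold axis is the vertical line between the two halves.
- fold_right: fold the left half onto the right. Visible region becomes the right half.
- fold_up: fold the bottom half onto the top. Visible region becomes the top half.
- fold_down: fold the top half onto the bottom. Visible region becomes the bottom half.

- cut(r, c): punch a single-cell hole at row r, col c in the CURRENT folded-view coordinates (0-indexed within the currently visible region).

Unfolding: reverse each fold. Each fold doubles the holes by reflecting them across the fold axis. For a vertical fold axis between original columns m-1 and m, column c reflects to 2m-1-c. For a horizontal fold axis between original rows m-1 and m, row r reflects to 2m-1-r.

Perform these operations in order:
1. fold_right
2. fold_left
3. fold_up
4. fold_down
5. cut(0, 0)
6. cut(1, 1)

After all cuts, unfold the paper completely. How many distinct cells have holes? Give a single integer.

Answer: 32

Derivation:
Op 1 fold_right: fold axis v@8; visible region now rows[0,8) x cols[8,16) = 8x8
Op 2 fold_left: fold axis v@12; visible region now rows[0,8) x cols[8,12) = 8x4
Op 3 fold_up: fold axis h@4; visible region now rows[0,4) x cols[8,12) = 4x4
Op 4 fold_down: fold axis h@2; visible region now rows[2,4) x cols[8,12) = 2x4
Op 5 cut(0, 0): punch at orig (2,8); cuts so far [(2, 8)]; region rows[2,4) x cols[8,12) = 2x4
Op 6 cut(1, 1): punch at orig (3,9); cuts so far [(2, 8), (3, 9)]; region rows[2,4) x cols[8,12) = 2x4
Unfold 1 (reflect across h@2): 4 holes -> [(0, 9), (1, 8), (2, 8), (3, 9)]
Unfold 2 (reflect across h@4): 8 holes -> [(0, 9), (1, 8), (2, 8), (3, 9), (4, 9), (5, 8), (6, 8), (7, 9)]
Unfold 3 (reflect across v@12): 16 holes -> [(0, 9), (0, 14), (1, 8), (1, 15), (2, 8), (2, 15), (3, 9), (3, 14), (4, 9), (4, 14), (5, 8), (5, 15), (6, 8), (6, 15), (7, 9), (7, 14)]
Unfold 4 (reflect across v@8): 32 holes -> [(0, 1), (0, 6), (0, 9), (0, 14), (1, 0), (1, 7), (1, 8), (1, 15), (2, 0), (2, 7), (2, 8), (2, 15), (3, 1), (3, 6), (3, 9), (3, 14), (4, 1), (4, 6), (4, 9), (4, 14), (5, 0), (5, 7), (5, 8), (5, 15), (6, 0), (6, 7), (6, 8), (6, 15), (7, 1), (7, 6), (7, 9), (7, 14)]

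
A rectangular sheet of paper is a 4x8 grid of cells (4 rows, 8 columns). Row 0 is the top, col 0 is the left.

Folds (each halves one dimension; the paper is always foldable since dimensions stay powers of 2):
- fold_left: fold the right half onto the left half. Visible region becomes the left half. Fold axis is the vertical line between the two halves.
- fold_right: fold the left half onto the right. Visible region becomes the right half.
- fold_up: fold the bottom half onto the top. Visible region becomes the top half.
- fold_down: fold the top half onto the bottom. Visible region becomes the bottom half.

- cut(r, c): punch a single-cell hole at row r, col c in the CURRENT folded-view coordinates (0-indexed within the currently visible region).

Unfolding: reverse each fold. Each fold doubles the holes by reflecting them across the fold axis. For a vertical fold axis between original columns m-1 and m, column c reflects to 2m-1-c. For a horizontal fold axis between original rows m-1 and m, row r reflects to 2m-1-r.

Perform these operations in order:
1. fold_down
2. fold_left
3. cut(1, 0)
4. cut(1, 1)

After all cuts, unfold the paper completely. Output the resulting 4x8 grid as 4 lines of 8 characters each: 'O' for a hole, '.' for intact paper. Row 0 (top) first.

Answer: OO....OO
........
........
OO....OO

Derivation:
Op 1 fold_down: fold axis h@2; visible region now rows[2,4) x cols[0,8) = 2x8
Op 2 fold_left: fold axis v@4; visible region now rows[2,4) x cols[0,4) = 2x4
Op 3 cut(1, 0): punch at orig (3,0); cuts so far [(3, 0)]; region rows[2,4) x cols[0,4) = 2x4
Op 4 cut(1, 1): punch at orig (3,1); cuts so far [(3, 0), (3, 1)]; region rows[2,4) x cols[0,4) = 2x4
Unfold 1 (reflect across v@4): 4 holes -> [(3, 0), (3, 1), (3, 6), (3, 7)]
Unfold 2 (reflect across h@2): 8 holes -> [(0, 0), (0, 1), (0, 6), (0, 7), (3, 0), (3, 1), (3, 6), (3, 7)]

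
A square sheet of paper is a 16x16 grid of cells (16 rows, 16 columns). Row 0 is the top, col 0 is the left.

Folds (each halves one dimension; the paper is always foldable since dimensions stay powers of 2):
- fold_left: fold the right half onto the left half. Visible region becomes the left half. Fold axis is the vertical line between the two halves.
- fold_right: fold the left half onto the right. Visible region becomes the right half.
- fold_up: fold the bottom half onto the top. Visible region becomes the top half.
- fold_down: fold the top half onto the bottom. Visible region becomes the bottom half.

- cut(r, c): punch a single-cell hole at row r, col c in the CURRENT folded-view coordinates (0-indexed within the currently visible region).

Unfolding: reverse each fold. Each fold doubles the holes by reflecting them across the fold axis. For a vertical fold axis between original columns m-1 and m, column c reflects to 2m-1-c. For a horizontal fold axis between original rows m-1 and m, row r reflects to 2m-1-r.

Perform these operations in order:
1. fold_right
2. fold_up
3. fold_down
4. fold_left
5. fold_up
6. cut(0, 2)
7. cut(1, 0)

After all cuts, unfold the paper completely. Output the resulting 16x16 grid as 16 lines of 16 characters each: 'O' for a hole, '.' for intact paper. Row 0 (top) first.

Answer: ..O..O....O..O..
O......OO......O
O......OO......O
..O..O....O..O..
..O..O....O..O..
O......OO......O
O......OO......O
..O..O....O..O..
..O..O....O..O..
O......OO......O
O......OO......O
..O..O....O..O..
..O..O....O..O..
O......OO......O
O......OO......O
..O..O....O..O..

Derivation:
Op 1 fold_right: fold axis v@8; visible region now rows[0,16) x cols[8,16) = 16x8
Op 2 fold_up: fold axis h@8; visible region now rows[0,8) x cols[8,16) = 8x8
Op 3 fold_down: fold axis h@4; visible region now rows[4,8) x cols[8,16) = 4x8
Op 4 fold_left: fold axis v@12; visible region now rows[4,8) x cols[8,12) = 4x4
Op 5 fold_up: fold axis h@6; visible region now rows[4,6) x cols[8,12) = 2x4
Op 6 cut(0, 2): punch at orig (4,10); cuts so far [(4, 10)]; region rows[4,6) x cols[8,12) = 2x4
Op 7 cut(1, 0): punch at orig (5,8); cuts so far [(4, 10), (5, 8)]; region rows[4,6) x cols[8,12) = 2x4
Unfold 1 (reflect across h@6): 4 holes -> [(4, 10), (5, 8), (6, 8), (7, 10)]
Unfold 2 (reflect across v@12): 8 holes -> [(4, 10), (4, 13), (5, 8), (5, 15), (6, 8), (6, 15), (7, 10), (7, 13)]
Unfold 3 (reflect across h@4): 16 holes -> [(0, 10), (0, 13), (1, 8), (1, 15), (2, 8), (2, 15), (3, 10), (3, 13), (4, 10), (4, 13), (5, 8), (5, 15), (6, 8), (6, 15), (7, 10), (7, 13)]
Unfold 4 (reflect across h@8): 32 holes -> [(0, 10), (0, 13), (1, 8), (1, 15), (2, 8), (2, 15), (3, 10), (3, 13), (4, 10), (4, 13), (5, 8), (5, 15), (6, 8), (6, 15), (7, 10), (7, 13), (8, 10), (8, 13), (9, 8), (9, 15), (10, 8), (10, 15), (11, 10), (11, 13), (12, 10), (12, 13), (13, 8), (13, 15), (14, 8), (14, 15), (15, 10), (15, 13)]
Unfold 5 (reflect across v@8): 64 holes -> [(0, 2), (0, 5), (0, 10), (0, 13), (1, 0), (1, 7), (1, 8), (1, 15), (2, 0), (2, 7), (2, 8), (2, 15), (3, 2), (3, 5), (3, 10), (3, 13), (4, 2), (4, 5), (4, 10), (4, 13), (5, 0), (5, 7), (5, 8), (5, 15), (6, 0), (6, 7), (6, 8), (6, 15), (7, 2), (7, 5), (7, 10), (7, 13), (8, 2), (8, 5), (8, 10), (8, 13), (9, 0), (9, 7), (9, 8), (9, 15), (10, 0), (10, 7), (10, 8), (10, 15), (11, 2), (11, 5), (11, 10), (11, 13), (12, 2), (12, 5), (12, 10), (12, 13), (13, 0), (13, 7), (13, 8), (13, 15), (14, 0), (14, 7), (14, 8), (14, 15), (15, 2), (15, 5), (15, 10), (15, 13)]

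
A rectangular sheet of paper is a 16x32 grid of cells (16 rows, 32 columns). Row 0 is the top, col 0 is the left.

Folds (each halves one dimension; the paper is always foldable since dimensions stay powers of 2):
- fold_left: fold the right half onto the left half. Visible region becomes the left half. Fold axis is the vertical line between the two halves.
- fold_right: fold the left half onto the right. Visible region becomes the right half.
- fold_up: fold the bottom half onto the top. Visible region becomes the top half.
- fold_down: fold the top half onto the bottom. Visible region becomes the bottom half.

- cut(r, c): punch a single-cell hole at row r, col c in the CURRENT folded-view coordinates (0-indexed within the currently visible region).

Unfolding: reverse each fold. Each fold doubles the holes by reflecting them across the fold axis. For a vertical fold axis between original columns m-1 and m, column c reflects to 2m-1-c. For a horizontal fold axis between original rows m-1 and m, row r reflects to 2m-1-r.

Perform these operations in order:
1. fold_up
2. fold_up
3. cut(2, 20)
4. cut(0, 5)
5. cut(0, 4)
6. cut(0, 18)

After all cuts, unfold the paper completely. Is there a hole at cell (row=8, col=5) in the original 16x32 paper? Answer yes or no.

Answer: yes

Derivation:
Op 1 fold_up: fold axis h@8; visible region now rows[0,8) x cols[0,32) = 8x32
Op 2 fold_up: fold axis h@4; visible region now rows[0,4) x cols[0,32) = 4x32
Op 3 cut(2, 20): punch at orig (2,20); cuts so far [(2, 20)]; region rows[0,4) x cols[0,32) = 4x32
Op 4 cut(0, 5): punch at orig (0,5); cuts so far [(0, 5), (2, 20)]; region rows[0,4) x cols[0,32) = 4x32
Op 5 cut(0, 4): punch at orig (0,4); cuts so far [(0, 4), (0, 5), (2, 20)]; region rows[0,4) x cols[0,32) = 4x32
Op 6 cut(0, 18): punch at orig (0,18); cuts so far [(0, 4), (0, 5), (0, 18), (2, 20)]; region rows[0,4) x cols[0,32) = 4x32
Unfold 1 (reflect across h@4): 8 holes -> [(0, 4), (0, 5), (0, 18), (2, 20), (5, 20), (7, 4), (7, 5), (7, 18)]
Unfold 2 (reflect across h@8): 16 holes -> [(0, 4), (0, 5), (0, 18), (2, 20), (5, 20), (7, 4), (7, 5), (7, 18), (8, 4), (8, 5), (8, 18), (10, 20), (13, 20), (15, 4), (15, 5), (15, 18)]
Holes: [(0, 4), (0, 5), (0, 18), (2, 20), (5, 20), (7, 4), (7, 5), (7, 18), (8, 4), (8, 5), (8, 18), (10, 20), (13, 20), (15, 4), (15, 5), (15, 18)]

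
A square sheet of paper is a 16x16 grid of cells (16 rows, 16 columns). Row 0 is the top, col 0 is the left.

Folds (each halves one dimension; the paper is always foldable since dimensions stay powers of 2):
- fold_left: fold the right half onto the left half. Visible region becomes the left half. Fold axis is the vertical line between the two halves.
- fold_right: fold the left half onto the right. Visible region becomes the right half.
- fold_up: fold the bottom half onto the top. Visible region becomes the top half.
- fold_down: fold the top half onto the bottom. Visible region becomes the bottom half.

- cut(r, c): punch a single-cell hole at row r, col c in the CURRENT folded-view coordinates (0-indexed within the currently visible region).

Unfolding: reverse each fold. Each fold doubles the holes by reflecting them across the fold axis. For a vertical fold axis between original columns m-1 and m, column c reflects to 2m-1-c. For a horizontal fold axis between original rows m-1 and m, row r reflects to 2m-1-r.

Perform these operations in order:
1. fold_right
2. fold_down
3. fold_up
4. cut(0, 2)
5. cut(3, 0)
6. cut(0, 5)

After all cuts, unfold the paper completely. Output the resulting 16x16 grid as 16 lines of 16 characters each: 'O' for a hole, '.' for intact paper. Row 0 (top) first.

Answer: ..O..O....O..O..
................
................
.......OO.......
.......OO.......
................
................
..O..O....O..O..
..O..O....O..O..
................
................
.......OO.......
.......OO.......
................
................
..O..O....O..O..

Derivation:
Op 1 fold_right: fold axis v@8; visible region now rows[0,16) x cols[8,16) = 16x8
Op 2 fold_down: fold axis h@8; visible region now rows[8,16) x cols[8,16) = 8x8
Op 3 fold_up: fold axis h@12; visible region now rows[8,12) x cols[8,16) = 4x8
Op 4 cut(0, 2): punch at orig (8,10); cuts so far [(8, 10)]; region rows[8,12) x cols[8,16) = 4x8
Op 5 cut(3, 0): punch at orig (11,8); cuts so far [(8, 10), (11, 8)]; region rows[8,12) x cols[8,16) = 4x8
Op 6 cut(0, 5): punch at orig (8,13); cuts so far [(8, 10), (8, 13), (11, 8)]; region rows[8,12) x cols[8,16) = 4x8
Unfold 1 (reflect across h@12): 6 holes -> [(8, 10), (8, 13), (11, 8), (12, 8), (15, 10), (15, 13)]
Unfold 2 (reflect across h@8): 12 holes -> [(0, 10), (0, 13), (3, 8), (4, 8), (7, 10), (7, 13), (8, 10), (8, 13), (11, 8), (12, 8), (15, 10), (15, 13)]
Unfold 3 (reflect across v@8): 24 holes -> [(0, 2), (0, 5), (0, 10), (0, 13), (3, 7), (3, 8), (4, 7), (4, 8), (7, 2), (7, 5), (7, 10), (7, 13), (8, 2), (8, 5), (8, 10), (8, 13), (11, 7), (11, 8), (12, 7), (12, 8), (15, 2), (15, 5), (15, 10), (15, 13)]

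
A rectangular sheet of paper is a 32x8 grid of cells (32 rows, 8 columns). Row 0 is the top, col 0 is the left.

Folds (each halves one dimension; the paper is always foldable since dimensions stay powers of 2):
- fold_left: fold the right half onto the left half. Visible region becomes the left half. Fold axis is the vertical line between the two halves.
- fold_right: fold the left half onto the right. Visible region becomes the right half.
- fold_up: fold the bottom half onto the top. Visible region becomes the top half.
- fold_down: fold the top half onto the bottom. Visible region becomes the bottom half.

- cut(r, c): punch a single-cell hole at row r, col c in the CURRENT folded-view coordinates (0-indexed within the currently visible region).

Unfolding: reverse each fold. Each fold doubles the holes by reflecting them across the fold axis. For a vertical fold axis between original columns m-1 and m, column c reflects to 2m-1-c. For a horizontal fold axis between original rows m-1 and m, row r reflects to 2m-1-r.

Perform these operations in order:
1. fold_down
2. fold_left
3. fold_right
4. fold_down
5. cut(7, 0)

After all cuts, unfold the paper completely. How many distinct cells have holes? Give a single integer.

Answer: 16

Derivation:
Op 1 fold_down: fold axis h@16; visible region now rows[16,32) x cols[0,8) = 16x8
Op 2 fold_left: fold axis v@4; visible region now rows[16,32) x cols[0,4) = 16x4
Op 3 fold_right: fold axis v@2; visible region now rows[16,32) x cols[2,4) = 16x2
Op 4 fold_down: fold axis h@24; visible region now rows[24,32) x cols[2,4) = 8x2
Op 5 cut(7, 0): punch at orig (31,2); cuts so far [(31, 2)]; region rows[24,32) x cols[2,4) = 8x2
Unfold 1 (reflect across h@24): 2 holes -> [(16, 2), (31, 2)]
Unfold 2 (reflect across v@2): 4 holes -> [(16, 1), (16, 2), (31, 1), (31, 2)]
Unfold 3 (reflect across v@4): 8 holes -> [(16, 1), (16, 2), (16, 5), (16, 6), (31, 1), (31, 2), (31, 5), (31, 6)]
Unfold 4 (reflect across h@16): 16 holes -> [(0, 1), (0, 2), (0, 5), (0, 6), (15, 1), (15, 2), (15, 5), (15, 6), (16, 1), (16, 2), (16, 5), (16, 6), (31, 1), (31, 2), (31, 5), (31, 6)]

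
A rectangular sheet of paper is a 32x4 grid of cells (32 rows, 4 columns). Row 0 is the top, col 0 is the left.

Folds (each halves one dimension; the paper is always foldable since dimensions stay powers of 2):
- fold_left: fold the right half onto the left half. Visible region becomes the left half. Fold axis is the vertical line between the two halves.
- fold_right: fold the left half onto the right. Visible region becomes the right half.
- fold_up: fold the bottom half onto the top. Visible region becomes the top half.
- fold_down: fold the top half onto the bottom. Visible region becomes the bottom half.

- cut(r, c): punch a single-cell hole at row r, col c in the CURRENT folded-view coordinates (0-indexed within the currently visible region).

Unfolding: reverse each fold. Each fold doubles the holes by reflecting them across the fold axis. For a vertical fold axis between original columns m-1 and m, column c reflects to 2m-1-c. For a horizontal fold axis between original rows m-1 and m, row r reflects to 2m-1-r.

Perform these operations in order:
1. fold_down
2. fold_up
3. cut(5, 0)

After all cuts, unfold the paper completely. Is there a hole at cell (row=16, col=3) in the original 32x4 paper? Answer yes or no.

Op 1 fold_down: fold axis h@16; visible region now rows[16,32) x cols[0,4) = 16x4
Op 2 fold_up: fold axis h@24; visible region now rows[16,24) x cols[0,4) = 8x4
Op 3 cut(5, 0): punch at orig (21,0); cuts so far [(21, 0)]; region rows[16,24) x cols[0,4) = 8x4
Unfold 1 (reflect across h@24): 2 holes -> [(21, 0), (26, 0)]
Unfold 2 (reflect across h@16): 4 holes -> [(5, 0), (10, 0), (21, 0), (26, 0)]
Holes: [(5, 0), (10, 0), (21, 0), (26, 0)]

Answer: no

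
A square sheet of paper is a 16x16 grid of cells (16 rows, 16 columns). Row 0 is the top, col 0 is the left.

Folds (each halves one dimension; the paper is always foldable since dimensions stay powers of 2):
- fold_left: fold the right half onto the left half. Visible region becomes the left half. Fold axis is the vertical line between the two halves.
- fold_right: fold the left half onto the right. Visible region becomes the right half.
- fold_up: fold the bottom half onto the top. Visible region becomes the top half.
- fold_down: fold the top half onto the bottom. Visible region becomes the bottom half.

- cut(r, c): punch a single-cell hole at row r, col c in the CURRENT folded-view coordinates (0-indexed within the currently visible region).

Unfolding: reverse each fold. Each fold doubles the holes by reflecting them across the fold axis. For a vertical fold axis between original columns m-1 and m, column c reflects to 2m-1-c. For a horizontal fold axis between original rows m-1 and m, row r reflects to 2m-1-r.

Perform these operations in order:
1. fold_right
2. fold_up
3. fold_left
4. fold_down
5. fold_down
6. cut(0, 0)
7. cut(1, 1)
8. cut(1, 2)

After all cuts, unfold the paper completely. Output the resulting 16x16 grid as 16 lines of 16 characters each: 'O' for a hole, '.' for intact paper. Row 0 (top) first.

Answer: .OO..OO..OO..OO.
O......OO......O
O......OO......O
.OO..OO..OO..OO.
.OO..OO..OO..OO.
O......OO......O
O......OO......O
.OO..OO..OO..OO.
.OO..OO..OO..OO.
O......OO......O
O......OO......O
.OO..OO..OO..OO.
.OO..OO..OO..OO.
O......OO......O
O......OO......O
.OO..OO..OO..OO.

Derivation:
Op 1 fold_right: fold axis v@8; visible region now rows[0,16) x cols[8,16) = 16x8
Op 2 fold_up: fold axis h@8; visible region now rows[0,8) x cols[8,16) = 8x8
Op 3 fold_left: fold axis v@12; visible region now rows[0,8) x cols[8,12) = 8x4
Op 4 fold_down: fold axis h@4; visible region now rows[4,8) x cols[8,12) = 4x4
Op 5 fold_down: fold axis h@6; visible region now rows[6,8) x cols[8,12) = 2x4
Op 6 cut(0, 0): punch at orig (6,8); cuts so far [(6, 8)]; region rows[6,8) x cols[8,12) = 2x4
Op 7 cut(1, 1): punch at orig (7,9); cuts so far [(6, 8), (7, 9)]; region rows[6,8) x cols[8,12) = 2x4
Op 8 cut(1, 2): punch at orig (7,10); cuts so far [(6, 8), (7, 9), (7, 10)]; region rows[6,8) x cols[8,12) = 2x4
Unfold 1 (reflect across h@6): 6 holes -> [(4, 9), (4, 10), (5, 8), (6, 8), (7, 9), (7, 10)]
Unfold 2 (reflect across h@4): 12 holes -> [(0, 9), (0, 10), (1, 8), (2, 8), (3, 9), (3, 10), (4, 9), (4, 10), (5, 8), (6, 8), (7, 9), (7, 10)]
Unfold 3 (reflect across v@12): 24 holes -> [(0, 9), (0, 10), (0, 13), (0, 14), (1, 8), (1, 15), (2, 8), (2, 15), (3, 9), (3, 10), (3, 13), (3, 14), (4, 9), (4, 10), (4, 13), (4, 14), (5, 8), (5, 15), (6, 8), (6, 15), (7, 9), (7, 10), (7, 13), (7, 14)]
Unfold 4 (reflect across h@8): 48 holes -> [(0, 9), (0, 10), (0, 13), (0, 14), (1, 8), (1, 15), (2, 8), (2, 15), (3, 9), (3, 10), (3, 13), (3, 14), (4, 9), (4, 10), (4, 13), (4, 14), (5, 8), (5, 15), (6, 8), (6, 15), (7, 9), (7, 10), (7, 13), (7, 14), (8, 9), (8, 10), (8, 13), (8, 14), (9, 8), (9, 15), (10, 8), (10, 15), (11, 9), (11, 10), (11, 13), (11, 14), (12, 9), (12, 10), (12, 13), (12, 14), (13, 8), (13, 15), (14, 8), (14, 15), (15, 9), (15, 10), (15, 13), (15, 14)]
Unfold 5 (reflect across v@8): 96 holes -> [(0, 1), (0, 2), (0, 5), (0, 6), (0, 9), (0, 10), (0, 13), (0, 14), (1, 0), (1, 7), (1, 8), (1, 15), (2, 0), (2, 7), (2, 8), (2, 15), (3, 1), (3, 2), (3, 5), (3, 6), (3, 9), (3, 10), (3, 13), (3, 14), (4, 1), (4, 2), (4, 5), (4, 6), (4, 9), (4, 10), (4, 13), (4, 14), (5, 0), (5, 7), (5, 8), (5, 15), (6, 0), (6, 7), (6, 8), (6, 15), (7, 1), (7, 2), (7, 5), (7, 6), (7, 9), (7, 10), (7, 13), (7, 14), (8, 1), (8, 2), (8, 5), (8, 6), (8, 9), (8, 10), (8, 13), (8, 14), (9, 0), (9, 7), (9, 8), (9, 15), (10, 0), (10, 7), (10, 8), (10, 15), (11, 1), (11, 2), (11, 5), (11, 6), (11, 9), (11, 10), (11, 13), (11, 14), (12, 1), (12, 2), (12, 5), (12, 6), (12, 9), (12, 10), (12, 13), (12, 14), (13, 0), (13, 7), (13, 8), (13, 15), (14, 0), (14, 7), (14, 8), (14, 15), (15, 1), (15, 2), (15, 5), (15, 6), (15, 9), (15, 10), (15, 13), (15, 14)]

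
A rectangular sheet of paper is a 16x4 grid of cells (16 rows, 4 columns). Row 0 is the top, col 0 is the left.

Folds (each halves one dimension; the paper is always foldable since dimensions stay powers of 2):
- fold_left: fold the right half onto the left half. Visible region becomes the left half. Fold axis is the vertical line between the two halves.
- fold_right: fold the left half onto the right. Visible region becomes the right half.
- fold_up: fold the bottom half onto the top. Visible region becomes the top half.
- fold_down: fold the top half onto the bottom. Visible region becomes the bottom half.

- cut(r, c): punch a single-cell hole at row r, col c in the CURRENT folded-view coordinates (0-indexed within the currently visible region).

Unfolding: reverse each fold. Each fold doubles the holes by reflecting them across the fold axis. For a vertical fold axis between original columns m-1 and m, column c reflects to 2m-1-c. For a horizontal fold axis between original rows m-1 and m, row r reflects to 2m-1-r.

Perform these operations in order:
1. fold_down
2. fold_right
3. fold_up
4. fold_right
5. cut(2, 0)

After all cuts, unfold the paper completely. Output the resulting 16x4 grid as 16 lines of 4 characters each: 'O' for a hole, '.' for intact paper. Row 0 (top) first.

Answer: ....
....
OOOO
....
....
OOOO
....
....
....
....
OOOO
....
....
OOOO
....
....

Derivation:
Op 1 fold_down: fold axis h@8; visible region now rows[8,16) x cols[0,4) = 8x4
Op 2 fold_right: fold axis v@2; visible region now rows[8,16) x cols[2,4) = 8x2
Op 3 fold_up: fold axis h@12; visible region now rows[8,12) x cols[2,4) = 4x2
Op 4 fold_right: fold axis v@3; visible region now rows[8,12) x cols[3,4) = 4x1
Op 5 cut(2, 0): punch at orig (10,3); cuts so far [(10, 3)]; region rows[8,12) x cols[3,4) = 4x1
Unfold 1 (reflect across v@3): 2 holes -> [(10, 2), (10, 3)]
Unfold 2 (reflect across h@12): 4 holes -> [(10, 2), (10, 3), (13, 2), (13, 3)]
Unfold 3 (reflect across v@2): 8 holes -> [(10, 0), (10, 1), (10, 2), (10, 3), (13, 0), (13, 1), (13, 2), (13, 3)]
Unfold 4 (reflect across h@8): 16 holes -> [(2, 0), (2, 1), (2, 2), (2, 3), (5, 0), (5, 1), (5, 2), (5, 3), (10, 0), (10, 1), (10, 2), (10, 3), (13, 0), (13, 1), (13, 2), (13, 3)]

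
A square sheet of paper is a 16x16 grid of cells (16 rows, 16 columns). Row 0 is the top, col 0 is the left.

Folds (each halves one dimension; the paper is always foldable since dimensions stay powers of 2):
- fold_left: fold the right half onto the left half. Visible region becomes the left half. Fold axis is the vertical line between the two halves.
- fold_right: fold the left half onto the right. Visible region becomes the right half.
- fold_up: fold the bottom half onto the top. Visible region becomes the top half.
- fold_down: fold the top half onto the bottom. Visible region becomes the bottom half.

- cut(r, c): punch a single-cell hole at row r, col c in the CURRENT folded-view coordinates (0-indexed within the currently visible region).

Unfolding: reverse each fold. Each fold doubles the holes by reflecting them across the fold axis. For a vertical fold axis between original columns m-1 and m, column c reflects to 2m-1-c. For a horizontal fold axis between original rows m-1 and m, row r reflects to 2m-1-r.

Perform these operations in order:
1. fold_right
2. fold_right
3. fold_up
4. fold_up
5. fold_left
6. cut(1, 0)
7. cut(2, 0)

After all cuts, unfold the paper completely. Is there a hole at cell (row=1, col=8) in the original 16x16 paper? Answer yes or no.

Answer: yes

Derivation:
Op 1 fold_right: fold axis v@8; visible region now rows[0,16) x cols[8,16) = 16x8
Op 2 fold_right: fold axis v@12; visible region now rows[0,16) x cols[12,16) = 16x4
Op 3 fold_up: fold axis h@8; visible region now rows[0,8) x cols[12,16) = 8x4
Op 4 fold_up: fold axis h@4; visible region now rows[0,4) x cols[12,16) = 4x4
Op 5 fold_left: fold axis v@14; visible region now rows[0,4) x cols[12,14) = 4x2
Op 6 cut(1, 0): punch at orig (1,12); cuts so far [(1, 12)]; region rows[0,4) x cols[12,14) = 4x2
Op 7 cut(2, 0): punch at orig (2,12); cuts so far [(1, 12), (2, 12)]; region rows[0,4) x cols[12,14) = 4x2
Unfold 1 (reflect across v@14): 4 holes -> [(1, 12), (1, 15), (2, 12), (2, 15)]
Unfold 2 (reflect across h@4): 8 holes -> [(1, 12), (1, 15), (2, 12), (2, 15), (5, 12), (5, 15), (6, 12), (6, 15)]
Unfold 3 (reflect across h@8): 16 holes -> [(1, 12), (1, 15), (2, 12), (2, 15), (5, 12), (5, 15), (6, 12), (6, 15), (9, 12), (9, 15), (10, 12), (10, 15), (13, 12), (13, 15), (14, 12), (14, 15)]
Unfold 4 (reflect across v@12): 32 holes -> [(1, 8), (1, 11), (1, 12), (1, 15), (2, 8), (2, 11), (2, 12), (2, 15), (5, 8), (5, 11), (5, 12), (5, 15), (6, 8), (6, 11), (6, 12), (6, 15), (9, 8), (9, 11), (9, 12), (9, 15), (10, 8), (10, 11), (10, 12), (10, 15), (13, 8), (13, 11), (13, 12), (13, 15), (14, 8), (14, 11), (14, 12), (14, 15)]
Unfold 5 (reflect across v@8): 64 holes -> [(1, 0), (1, 3), (1, 4), (1, 7), (1, 8), (1, 11), (1, 12), (1, 15), (2, 0), (2, 3), (2, 4), (2, 7), (2, 8), (2, 11), (2, 12), (2, 15), (5, 0), (5, 3), (5, 4), (5, 7), (5, 8), (5, 11), (5, 12), (5, 15), (6, 0), (6, 3), (6, 4), (6, 7), (6, 8), (6, 11), (6, 12), (6, 15), (9, 0), (9, 3), (9, 4), (9, 7), (9, 8), (9, 11), (9, 12), (9, 15), (10, 0), (10, 3), (10, 4), (10, 7), (10, 8), (10, 11), (10, 12), (10, 15), (13, 0), (13, 3), (13, 4), (13, 7), (13, 8), (13, 11), (13, 12), (13, 15), (14, 0), (14, 3), (14, 4), (14, 7), (14, 8), (14, 11), (14, 12), (14, 15)]
Holes: [(1, 0), (1, 3), (1, 4), (1, 7), (1, 8), (1, 11), (1, 12), (1, 15), (2, 0), (2, 3), (2, 4), (2, 7), (2, 8), (2, 11), (2, 12), (2, 15), (5, 0), (5, 3), (5, 4), (5, 7), (5, 8), (5, 11), (5, 12), (5, 15), (6, 0), (6, 3), (6, 4), (6, 7), (6, 8), (6, 11), (6, 12), (6, 15), (9, 0), (9, 3), (9, 4), (9, 7), (9, 8), (9, 11), (9, 12), (9, 15), (10, 0), (10, 3), (10, 4), (10, 7), (10, 8), (10, 11), (10, 12), (10, 15), (13, 0), (13, 3), (13, 4), (13, 7), (13, 8), (13, 11), (13, 12), (13, 15), (14, 0), (14, 3), (14, 4), (14, 7), (14, 8), (14, 11), (14, 12), (14, 15)]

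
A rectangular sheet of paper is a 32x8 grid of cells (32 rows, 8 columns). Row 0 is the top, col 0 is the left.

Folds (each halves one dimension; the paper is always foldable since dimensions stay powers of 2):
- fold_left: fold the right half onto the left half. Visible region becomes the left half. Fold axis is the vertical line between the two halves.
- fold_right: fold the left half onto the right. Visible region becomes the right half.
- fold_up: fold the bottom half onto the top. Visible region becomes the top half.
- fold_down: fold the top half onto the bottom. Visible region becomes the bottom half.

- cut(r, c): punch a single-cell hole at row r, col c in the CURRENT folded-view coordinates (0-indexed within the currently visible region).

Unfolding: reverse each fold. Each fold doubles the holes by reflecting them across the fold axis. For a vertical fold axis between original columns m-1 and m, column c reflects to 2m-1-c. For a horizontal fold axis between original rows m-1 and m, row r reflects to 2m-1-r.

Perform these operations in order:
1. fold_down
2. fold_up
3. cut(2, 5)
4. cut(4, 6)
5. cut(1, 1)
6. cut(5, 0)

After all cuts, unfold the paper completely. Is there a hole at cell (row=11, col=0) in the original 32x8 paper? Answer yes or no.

Answer: no

Derivation:
Op 1 fold_down: fold axis h@16; visible region now rows[16,32) x cols[0,8) = 16x8
Op 2 fold_up: fold axis h@24; visible region now rows[16,24) x cols[0,8) = 8x8
Op 3 cut(2, 5): punch at orig (18,5); cuts so far [(18, 5)]; region rows[16,24) x cols[0,8) = 8x8
Op 4 cut(4, 6): punch at orig (20,6); cuts so far [(18, 5), (20, 6)]; region rows[16,24) x cols[0,8) = 8x8
Op 5 cut(1, 1): punch at orig (17,1); cuts so far [(17, 1), (18, 5), (20, 6)]; region rows[16,24) x cols[0,8) = 8x8
Op 6 cut(5, 0): punch at orig (21,0); cuts so far [(17, 1), (18, 5), (20, 6), (21, 0)]; region rows[16,24) x cols[0,8) = 8x8
Unfold 1 (reflect across h@24): 8 holes -> [(17, 1), (18, 5), (20, 6), (21, 0), (26, 0), (27, 6), (29, 5), (30, 1)]
Unfold 2 (reflect across h@16): 16 holes -> [(1, 1), (2, 5), (4, 6), (5, 0), (10, 0), (11, 6), (13, 5), (14, 1), (17, 1), (18, 5), (20, 6), (21, 0), (26, 0), (27, 6), (29, 5), (30, 1)]
Holes: [(1, 1), (2, 5), (4, 6), (5, 0), (10, 0), (11, 6), (13, 5), (14, 1), (17, 1), (18, 5), (20, 6), (21, 0), (26, 0), (27, 6), (29, 5), (30, 1)]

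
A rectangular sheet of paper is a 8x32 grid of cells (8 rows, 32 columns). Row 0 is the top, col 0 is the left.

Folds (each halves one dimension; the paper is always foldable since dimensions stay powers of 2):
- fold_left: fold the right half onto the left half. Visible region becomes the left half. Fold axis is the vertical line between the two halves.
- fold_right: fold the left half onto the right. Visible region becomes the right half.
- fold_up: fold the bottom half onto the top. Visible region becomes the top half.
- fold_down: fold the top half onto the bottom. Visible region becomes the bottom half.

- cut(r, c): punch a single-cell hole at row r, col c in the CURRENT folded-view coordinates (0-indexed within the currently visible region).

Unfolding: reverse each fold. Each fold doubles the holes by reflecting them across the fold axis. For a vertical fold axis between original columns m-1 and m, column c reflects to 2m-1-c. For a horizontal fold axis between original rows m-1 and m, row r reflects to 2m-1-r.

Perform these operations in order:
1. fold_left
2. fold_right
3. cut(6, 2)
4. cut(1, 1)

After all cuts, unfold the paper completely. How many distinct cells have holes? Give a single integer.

Answer: 8

Derivation:
Op 1 fold_left: fold axis v@16; visible region now rows[0,8) x cols[0,16) = 8x16
Op 2 fold_right: fold axis v@8; visible region now rows[0,8) x cols[8,16) = 8x8
Op 3 cut(6, 2): punch at orig (6,10); cuts so far [(6, 10)]; region rows[0,8) x cols[8,16) = 8x8
Op 4 cut(1, 1): punch at orig (1,9); cuts so far [(1, 9), (6, 10)]; region rows[0,8) x cols[8,16) = 8x8
Unfold 1 (reflect across v@8): 4 holes -> [(1, 6), (1, 9), (6, 5), (6, 10)]
Unfold 2 (reflect across v@16): 8 holes -> [(1, 6), (1, 9), (1, 22), (1, 25), (6, 5), (6, 10), (6, 21), (6, 26)]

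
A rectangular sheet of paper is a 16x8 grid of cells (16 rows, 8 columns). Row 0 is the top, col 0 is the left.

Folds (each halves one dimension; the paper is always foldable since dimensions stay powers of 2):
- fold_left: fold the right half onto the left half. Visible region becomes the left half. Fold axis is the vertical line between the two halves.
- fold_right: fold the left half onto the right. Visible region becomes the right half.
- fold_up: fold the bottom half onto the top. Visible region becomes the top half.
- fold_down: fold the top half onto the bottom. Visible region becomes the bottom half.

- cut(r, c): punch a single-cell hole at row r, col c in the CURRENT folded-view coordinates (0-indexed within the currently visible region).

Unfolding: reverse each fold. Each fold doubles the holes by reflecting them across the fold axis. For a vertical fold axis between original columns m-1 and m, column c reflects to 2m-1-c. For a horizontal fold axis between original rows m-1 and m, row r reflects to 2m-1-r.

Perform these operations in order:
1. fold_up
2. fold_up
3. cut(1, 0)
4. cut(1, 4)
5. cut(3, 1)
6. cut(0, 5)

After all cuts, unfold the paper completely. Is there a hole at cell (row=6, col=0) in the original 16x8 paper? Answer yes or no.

Op 1 fold_up: fold axis h@8; visible region now rows[0,8) x cols[0,8) = 8x8
Op 2 fold_up: fold axis h@4; visible region now rows[0,4) x cols[0,8) = 4x8
Op 3 cut(1, 0): punch at orig (1,0); cuts so far [(1, 0)]; region rows[0,4) x cols[0,8) = 4x8
Op 4 cut(1, 4): punch at orig (1,4); cuts so far [(1, 0), (1, 4)]; region rows[0,4) x cols[0,8) = 4x8
Op 5 cut(3, 1): punch at orig (3,1); cuts so far [(1, 0), (1, 4), (3, 1)]; region rows[0,4) x cols[0,8) = 4x8
Op 6 cut(0, 5): punch at orig (0,5); cuts so far [(0, 5), (1, 0), (1, 4), (3, 1)]; region rows[0,4) x cols[0,8) = 4x8
Unfold 1 (reflect across h@4): 8 holes -> [(0, 5), (1, 0), (1, 4), (3, 1), (4, 1), (6, 0), (6, 4), (7, 5)]
Unfold 2 (reflect across h@8): 16 holes -> [(0, 5), (1, 0), (1, 4), (3, 1), (4, 1), (6, 0), (6, 4), (7, 5), (8, 5), (9, 0), (9, 4), (11, 1), (12, 1), (14, 0), (14, 4), (15, 5)]
Holes: [(0, 5), (1, 0), (1, 4), (3, 1), (4, 1), (6, 0), (6, 4), (7, 5), (8, 5), (9, 0), (9, 4), (11, 1), (12, 1), (14, 0), (14, 4), (15, 5)]

Answer: yes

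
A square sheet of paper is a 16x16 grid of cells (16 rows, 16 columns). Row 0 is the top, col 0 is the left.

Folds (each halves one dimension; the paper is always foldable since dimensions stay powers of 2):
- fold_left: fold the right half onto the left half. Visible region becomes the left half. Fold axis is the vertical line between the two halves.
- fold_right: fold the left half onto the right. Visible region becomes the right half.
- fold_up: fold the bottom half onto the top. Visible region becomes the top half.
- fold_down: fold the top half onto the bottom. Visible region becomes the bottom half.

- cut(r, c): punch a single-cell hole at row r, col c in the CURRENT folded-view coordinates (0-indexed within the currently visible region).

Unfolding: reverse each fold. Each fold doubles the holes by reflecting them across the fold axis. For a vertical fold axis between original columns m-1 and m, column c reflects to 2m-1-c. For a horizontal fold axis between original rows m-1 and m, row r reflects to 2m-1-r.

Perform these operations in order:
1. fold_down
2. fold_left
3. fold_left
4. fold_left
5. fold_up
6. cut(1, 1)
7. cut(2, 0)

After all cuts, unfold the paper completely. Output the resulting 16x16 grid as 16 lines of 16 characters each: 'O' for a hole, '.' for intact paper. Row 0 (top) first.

Answer: ................
.OO..OO..OO..OO.
O..OO..OO..OO..O
................
................
O..OO..OO..OO..O
.OO..OO..OO..OO.
................
................
.OO..OO..OO..OO.
O..OO..OO..OO..O
................
................
O..OO..OO..OO..O
.OO..OO..OO..OO.
................

Derivation:
Op 1 fold_down: fold axis h@8; visible region now rows[8,16) x cols[0,16) = 8x16
Op 2 fold_left: fold axis v@8; visible region now rows[8,16) x cols[0,8) = 8x8
Op 3 fold_left: fold axis v@4; visible region now rows[8,16) x cols[0,4) = 8x4
Op 4 fold_left: fold axis v@2; visible region now rows[8,16) x cols[0,2) = 8x2
Op 5 fold_up: fold axis h@12; visible region now rows[8,12) x cols[0,2) = 4x2
Op 6 cut(1, 1): punch at orig (9,1); cuts so far [(9, 1)]; region rows[8,12) x cols[0,2) = 4x2
Op 7 cut(2, 0): punch at orig (10,0); cuts so far [(9, 1), (10, 0)]; region rows[8,12) x cols[0,2) = 4x2
Unfold 1 (reflect across h@12): 4 holes -> [(9, 1), (10, 0), (13, 0), (14, 1)]
Unfold 2 (reflect across v@2): 8 holes -> [(9, 1), (9, 2), (10, 0), (10, 3), (13, 0), (13, 3), (14, 1), (14, 2)]
Unfold 3 (reflect across v@4): 16 holes -> [(9, 1), (9, 2), (9, 5), (9, 6), (10, 0), (10, 3), (10, 4), (10, 7), (13, 0), (13, 3), (13, 4), (13, 7), (14, 1), (14, 2), (14, 5), (14, 6)]
Unfold 4 (reflect across v@8): 32 holes -> [(9, 1), (9, 2), (9, 5), (9, 6), (9, 9), (9, 10), (9, 13), (9, 14), (10, 0), (10, 3), (10, 4), (10, 7), (10, 8), (10, 11), (10, 12), (10, 15), (13, 0), (13, 3), (13, 4), (13, 7), (13, 8), (13, 11), (13, 12), (13, 15), (14, 1), (14, 2), (14, 5), (14, 6), (14, 9), (14, 10), (14, 13), (14, 14)]
Unfold 5 (reflect across h@8): 64 holes -> [(1, 1), (1, 2), (1, 5), (1, 6), (1, 9), (1, 10), (1, 13), (1, 14), (2, 0), (2, 3), (2, 4), (2, 7), (2, 8), (2, 11), (2, 12), (2, 15), (5, 0), (5, 3), (5, 4), (5, 7), (5, 8), (5, 11), (5, 12), (5, 15), (6, 1), (6, 2), (6, 5), (6, 6), (6, 9), (6, 10), (6, 13), (6, 14), (9, 1), (9, 2), (9, 5), (9, 6), (9, 9), (9, 10), (9, 13), (9, 14), (10, 0), (10, 3), (10, 4), (10, 7), (10, 8), (10, 11), (10, 12), (10, 15), (13, 0), (13, 3), (13, 4), (13, 7), (13, 8), (13, 11), (13, 12), (13, 15), (14, 1), (14, 2), (14, 5), (14, 6), (14, 9), (14, 10), (14, 13), (14, 14)]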